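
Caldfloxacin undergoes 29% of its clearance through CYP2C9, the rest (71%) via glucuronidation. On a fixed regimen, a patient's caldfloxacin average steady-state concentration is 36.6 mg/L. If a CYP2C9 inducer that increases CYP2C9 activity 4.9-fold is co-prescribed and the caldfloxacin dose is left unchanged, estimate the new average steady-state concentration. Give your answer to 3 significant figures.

The CYP2C9 pathway (29% of clearance) rises to 4.9× activity: 0.29 × 4.9 = 1.421.
Non-CYP routes (71%) are unchanged.
Relative clearance = 1.421 + 0.71 = 2.131.
With dosing unchanged, average steady-state concentration scales as 1/CL: 36.6 / 2.131 = 17.2 mg/L.

17.2 mg/L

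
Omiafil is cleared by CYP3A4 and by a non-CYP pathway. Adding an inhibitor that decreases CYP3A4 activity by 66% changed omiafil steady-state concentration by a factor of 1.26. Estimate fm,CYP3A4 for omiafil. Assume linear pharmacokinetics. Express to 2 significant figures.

0.31

Write x for the fraction cleared via CYP3A4. The observed steady-state concentration change means clearance fell to 1/1.26 = 0.7937 of baseline.
Only the CYP3A4 route changed, so 0.7937 = x·0.34 + (1 − x), giving x = 0.31.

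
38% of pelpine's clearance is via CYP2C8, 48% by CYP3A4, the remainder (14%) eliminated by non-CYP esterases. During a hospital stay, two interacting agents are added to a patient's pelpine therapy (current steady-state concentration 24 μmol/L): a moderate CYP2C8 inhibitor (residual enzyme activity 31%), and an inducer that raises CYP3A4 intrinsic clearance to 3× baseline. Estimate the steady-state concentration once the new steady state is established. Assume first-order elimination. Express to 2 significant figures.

14 μmol/L

CYP2C8: 0.38 × 0.31 = 0.1178
CYP3A4: 0.48 × 3 = 1.44
Other: 0.14 (unchanged)
Relative clearance = 0.1178 + 1.44 + 0.14 = 1.6978.
Steady-state concentration ∝ 1/CL: new value = 24 / 1.6978 = 14 μmol/L.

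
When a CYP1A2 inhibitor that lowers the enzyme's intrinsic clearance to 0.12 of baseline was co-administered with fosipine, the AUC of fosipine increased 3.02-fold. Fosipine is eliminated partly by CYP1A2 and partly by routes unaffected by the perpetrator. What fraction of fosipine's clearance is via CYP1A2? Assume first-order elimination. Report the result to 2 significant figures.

0.76

Let fm be the CYP1A2 fraction. New clearance relative to baseline = fm × 0.12 + (1 − fm).
AUC ratio = 1 / (new CL fraction), so new CL fraction = 1 / 3.02 = 0.3311.
fm × 0.12 + 1 − fm = 0.3311  ⇒  fm × (0.12 − 1) = −0.6689  ⇒  fm = 0.76.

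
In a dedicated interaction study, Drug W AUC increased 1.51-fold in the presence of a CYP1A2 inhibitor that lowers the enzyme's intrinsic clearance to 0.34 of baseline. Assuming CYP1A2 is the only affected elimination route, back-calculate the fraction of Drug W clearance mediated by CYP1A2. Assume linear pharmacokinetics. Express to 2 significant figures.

0.51

Let x = fm,CYP1A2. Because AUC ∝ 1/CL, relative clearance fell to 1/1.51 = 0.6623.
Setting x·0.34 + (1 − x) = 0.6623 and solving: x = (0.6623 − 1)/(0.34 − 1) = 0.51.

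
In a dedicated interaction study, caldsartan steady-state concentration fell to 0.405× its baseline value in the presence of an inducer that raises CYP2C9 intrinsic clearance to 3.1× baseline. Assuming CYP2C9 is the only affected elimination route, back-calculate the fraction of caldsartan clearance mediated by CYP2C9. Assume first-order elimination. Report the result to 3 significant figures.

CL'/CL = 1 / 0.405 = 2.469
3.1·fm + (1 − fm) = 2.469
fm = (2.469 − 1) / (3.1 − 1) = 0.700

0.700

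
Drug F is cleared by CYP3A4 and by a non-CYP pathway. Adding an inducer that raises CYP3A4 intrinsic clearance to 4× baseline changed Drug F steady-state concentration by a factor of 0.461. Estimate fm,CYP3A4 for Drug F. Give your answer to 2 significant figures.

Let x = fm,CYP3A4. Because steady-state concentration ∝ 1/CL, relative clearance rose to 1/0.461 = 2.169.
Setting x·4 + (1 − x) = 2.169 and solving: x = (2.169 − 1)/(4 − 1) = 0.39.

0.39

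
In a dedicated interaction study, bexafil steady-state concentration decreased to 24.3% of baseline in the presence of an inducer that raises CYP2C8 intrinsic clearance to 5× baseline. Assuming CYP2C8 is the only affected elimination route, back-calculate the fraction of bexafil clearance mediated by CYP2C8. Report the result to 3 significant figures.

Call the CYP2C8 fraction fm. After the interaction, CL_new/CL_old = fm × 5 + (1 − fm).
Steady-state concentration ratio = 1 / (new CL fraction), so new CL fraction = 1 / 0.243 = 4.115.
fm × 5 + 1 − fm = 4.115  ⇒  fm × (5 − 1) = 3.115  ⇒  fm = 0.779.

0.779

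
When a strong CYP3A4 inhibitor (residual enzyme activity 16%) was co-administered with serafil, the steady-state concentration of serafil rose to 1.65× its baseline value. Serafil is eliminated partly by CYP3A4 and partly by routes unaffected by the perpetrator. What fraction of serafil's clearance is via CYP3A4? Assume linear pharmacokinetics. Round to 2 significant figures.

0.47

Write x for the fraction cleared via CYP3A4. The observed steady-state concentration change means clearance fell to 1/1.65 = 0.6061 of baseline.
Setting x·0.16 + (1 − x) = 0.6061 and solving: x = (0.6061 − 1)/(0.16 − 1) = 0.47.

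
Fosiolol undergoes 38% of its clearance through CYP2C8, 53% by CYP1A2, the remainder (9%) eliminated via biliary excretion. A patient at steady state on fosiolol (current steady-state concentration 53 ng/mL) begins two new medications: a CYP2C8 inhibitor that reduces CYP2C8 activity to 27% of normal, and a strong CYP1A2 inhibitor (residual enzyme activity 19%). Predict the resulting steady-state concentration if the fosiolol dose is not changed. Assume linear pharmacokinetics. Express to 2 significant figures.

1.8 × 10² ng/mL

The CYP2C8 pathway (38% of clearance) falls to 0.27× activity: 0.38 × 0.27 = 0.1026.
The CYP1A2 pathway (53% of clearance) is reduced to 0.19× activity: 0.53 × 0.19 = 0.1007.
The remaining 9% of clearance is unaffected.
CL_new/CL_old = 0.1026 + 0.1007 + 0.09 = 0.2933.
Dividing the baseline by the relative clearance: 53 / 0.2933 = 1.8 × 10² ng/mL.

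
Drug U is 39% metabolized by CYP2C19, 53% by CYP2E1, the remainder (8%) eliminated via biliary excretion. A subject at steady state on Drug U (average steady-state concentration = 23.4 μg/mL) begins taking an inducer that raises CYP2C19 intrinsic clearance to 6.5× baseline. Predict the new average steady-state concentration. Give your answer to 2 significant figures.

CYP2C19: 0.39 × 6.5 = 2.535
CYP2E1: 0.53 (unchanged)
Other: 0.08 (unchanged)
Relative clearance = 2.535 + 0.53 + 0.08 = 3.145.
Average steady-state concentration ∝ 1/CL, so new value = 23.4 / 3.145 = 7.4 μg/mL.

7.4 μg/mL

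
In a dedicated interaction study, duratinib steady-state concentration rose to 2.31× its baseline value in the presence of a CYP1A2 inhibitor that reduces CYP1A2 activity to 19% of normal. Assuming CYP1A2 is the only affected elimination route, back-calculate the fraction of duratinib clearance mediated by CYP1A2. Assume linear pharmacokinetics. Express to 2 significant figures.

0.70

Call the CYP1A2 fraction fm. After the interaction, CL_new/CL_old = fm × 0.19 + (1 − fm).
Steady-state concentration ratio = 1 / (new CL fraction), so new CL fraction = 1 / 2.31 = 0.4329.
fm × 0.19 + 1 − fm = 0.4329  ⇒  fm × (0.19 − 1) = −0.5671  ⇒  fm = 0.70.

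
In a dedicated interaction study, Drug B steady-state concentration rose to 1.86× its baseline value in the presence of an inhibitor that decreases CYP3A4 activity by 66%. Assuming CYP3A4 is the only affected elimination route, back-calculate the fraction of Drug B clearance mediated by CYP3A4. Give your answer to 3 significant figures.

Let x = fm,CYP3A4. Because steady-state concentration ∝ 1/CL, relative clearance fell to 1/1.86 = 0.5376.
Only the CYP3A4 route changed, so 0.5376 = x·0.34 + (1 − x), giving x = 0.701.

0.701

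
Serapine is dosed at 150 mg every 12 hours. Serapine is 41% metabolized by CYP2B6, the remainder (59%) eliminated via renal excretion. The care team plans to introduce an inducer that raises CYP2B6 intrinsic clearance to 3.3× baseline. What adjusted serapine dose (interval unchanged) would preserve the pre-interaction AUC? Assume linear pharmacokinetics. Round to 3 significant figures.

The CYP2B6 pathway (41% of clearance) increases to 3.3× activity: 0.41 × 3.3 = 1.353.
The remaining 59% of clearance is unaffected.
CL_new/CL_old = 1.353 + 0.59 = 1.943.
Exposure is unchanged when dose changes in proportion to clearance. New dose = 150 mg × 1.943 = 291 mg.

291 mg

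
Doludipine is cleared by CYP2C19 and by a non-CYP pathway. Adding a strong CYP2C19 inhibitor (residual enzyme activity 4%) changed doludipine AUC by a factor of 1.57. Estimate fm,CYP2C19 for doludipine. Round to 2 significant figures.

0.38

Write x for the fraction cleared via CYP2C19. The observed AUC change means clearance fell to 1/1.57 = 0.6369 of baseline.
Only the CYP2C19 route changed, so 0.6369 = x·0.04 + (1 − x), giving x = 0.38.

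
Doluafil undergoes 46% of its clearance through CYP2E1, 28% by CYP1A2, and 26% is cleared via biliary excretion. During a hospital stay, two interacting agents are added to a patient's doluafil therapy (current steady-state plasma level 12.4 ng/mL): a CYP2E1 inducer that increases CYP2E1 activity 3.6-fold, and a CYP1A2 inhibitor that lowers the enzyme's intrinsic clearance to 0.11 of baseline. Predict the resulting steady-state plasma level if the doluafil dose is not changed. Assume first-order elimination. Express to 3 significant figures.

The CYP2E1 pathway (46% of clearance) increases to 3.6× activity: 0.46 × 3.6 = 1.656.
The CYP1A2 pathway (28% of clearance) drops to 0.11× activity: 0.28 × 0.11 = 0.0308.
Non-CYP routes (26%) are unchanged.
CL_new/CL_old = 1.656 + 0.0308 + 0.26 = 1.9468.
Steady-state plasma level ∝ 1/CL: new value = 12.4 / 1.9468 = 6.37 ng/mL.

6.37 ng/mL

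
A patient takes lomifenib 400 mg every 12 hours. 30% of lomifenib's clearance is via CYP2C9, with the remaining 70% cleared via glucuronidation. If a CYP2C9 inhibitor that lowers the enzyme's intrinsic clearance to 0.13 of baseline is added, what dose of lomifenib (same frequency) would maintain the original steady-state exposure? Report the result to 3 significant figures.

The CYP2C9 pathway (30% of clearance) falls to 0.13× activity: 0.3 × 0.13 = 0.039.
The remaining 70% of clearance is unaffected.
New clearance relative to baseline: 0.039 + 0.7 = 0.739.
Exposure is unchanged when dose changes in proportion to clearance. New dose = 400 mg × 0.739 = 296 mg.

296 mg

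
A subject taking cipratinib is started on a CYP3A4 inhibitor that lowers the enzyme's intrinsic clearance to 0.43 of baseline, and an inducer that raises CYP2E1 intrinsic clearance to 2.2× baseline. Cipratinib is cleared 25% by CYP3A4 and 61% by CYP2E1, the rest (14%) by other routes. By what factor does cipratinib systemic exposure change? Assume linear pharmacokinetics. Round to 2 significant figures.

CYP3A4: 0.25 × 0.43 = 0.1075
CYP2E1: 0.61 × 2.2 = 1.342
Other: 0.14 (unchanged)
New clearance relative to baseline: 0.1075 + 1.342 + 0.14 = 1.5895.
Net systemic exposure ratio = 1 / 1.5895 = 0.63.

0.63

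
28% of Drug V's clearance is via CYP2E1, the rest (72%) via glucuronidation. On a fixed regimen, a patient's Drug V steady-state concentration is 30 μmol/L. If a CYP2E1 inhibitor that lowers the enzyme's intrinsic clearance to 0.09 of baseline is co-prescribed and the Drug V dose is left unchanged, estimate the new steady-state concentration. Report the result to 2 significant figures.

The CYP2E1 pathway (28% of clearance) drops to 0.09× activity: 0.28 × 0.09 = 0.0252.
Non-CYP routes (72%) are unchanged.
CL_new/CL_old = 0.0252 + 0.72 = 0.7452.
New steady-state concentration = baseline ÷ relative clearance = 30 / 0.7452 = 40 μmol/L.

40 μmol/L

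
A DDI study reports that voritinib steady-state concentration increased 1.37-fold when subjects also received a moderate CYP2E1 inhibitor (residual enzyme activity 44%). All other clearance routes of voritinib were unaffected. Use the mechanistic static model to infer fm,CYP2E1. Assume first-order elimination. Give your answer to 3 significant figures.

CL'/CL = 1 / 1.37 = 0.7299
0.44·fm + (1 − fm) = 0.7299
fm = (0.7299 − 1) / (0.44 − 1) = 0.482

0.482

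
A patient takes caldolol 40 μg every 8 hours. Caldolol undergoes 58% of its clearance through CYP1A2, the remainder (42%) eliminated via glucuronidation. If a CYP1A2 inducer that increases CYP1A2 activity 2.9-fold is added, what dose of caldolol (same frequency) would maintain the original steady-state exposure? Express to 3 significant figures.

84.1 μg

CYP1A2: 0.58 × 2.9 = 1.682
Other: 0.42 (unchanged)
CL_new/CL_old = 1.682 + 0.42 = 2.102.
Css,avg = (dose rate)/CL, so holding Css fixed requires dose ∝ CL: 40 × 2.102 = 84.1 μg.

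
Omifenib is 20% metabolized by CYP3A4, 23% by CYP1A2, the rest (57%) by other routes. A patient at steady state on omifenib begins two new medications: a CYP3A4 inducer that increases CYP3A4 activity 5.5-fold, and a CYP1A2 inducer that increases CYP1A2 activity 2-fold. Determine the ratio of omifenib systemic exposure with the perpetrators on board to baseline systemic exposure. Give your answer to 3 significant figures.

0.469

CYP3A4: 0.2 × 5.5 = 1.1
CYP1A2: 0.23 × 2 = 0.46
Other: 0.57 (unchanged)
CL_new/CL_old = 1.1 + 0.46 + 0.57 = 2.13.
Because systemic exposure varies inversely with clearance, the combined effect is 1 / 2.13 = 0.469.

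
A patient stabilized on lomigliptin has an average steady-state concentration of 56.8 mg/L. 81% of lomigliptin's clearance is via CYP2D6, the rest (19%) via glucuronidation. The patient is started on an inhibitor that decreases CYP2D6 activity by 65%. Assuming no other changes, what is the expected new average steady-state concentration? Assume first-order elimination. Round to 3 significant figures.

120 mg/L

The CYP2D6 pathway (81% of clearance) drops to 0.35× activity: 0.81 × 0.35 = 0.2835.
The remaining 19% of clearance is unaffected.
New clearance relative to baseline: 0.2835 + 0.19 = 0.4735.
Average steady-state concentration ∝ 1/CL, so new value = 56.8 / 0.4735 = 120 mg/L.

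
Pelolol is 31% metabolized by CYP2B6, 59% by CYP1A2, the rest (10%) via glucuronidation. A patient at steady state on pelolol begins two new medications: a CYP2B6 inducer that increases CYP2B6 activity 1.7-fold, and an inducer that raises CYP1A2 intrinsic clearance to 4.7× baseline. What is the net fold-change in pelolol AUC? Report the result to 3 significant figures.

0.294

The CYP2B6 pathway (31% of clearance) increases to 1.7× activity: 0.31 × 1.7 = 0.527.
The CYP1A2 pathway (59% of clearance) is boosted to 4.7× activity: 0.59 × 4.7 = 2.773.
Non-CYP routes (10%) are unchanged.
CL_new/CL_old = 0.527 + 2.773 + 0.1 = 3.4.
Because AUC varies inversely with clearance, the combined effect is 1 / 3.4 = 0.294.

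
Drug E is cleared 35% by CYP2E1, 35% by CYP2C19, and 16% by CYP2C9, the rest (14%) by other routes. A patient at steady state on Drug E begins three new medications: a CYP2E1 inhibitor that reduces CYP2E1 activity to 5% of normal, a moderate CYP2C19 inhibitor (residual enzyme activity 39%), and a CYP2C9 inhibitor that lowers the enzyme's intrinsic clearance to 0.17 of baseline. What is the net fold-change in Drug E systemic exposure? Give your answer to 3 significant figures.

3.11

The CYP2E1 pathway (35% of clearance) falls to 0.05× activity: 0.35 × 0.05 = 0.0175.
The CYP2C19 pathway (35% of clearance) falls to 0.39× activity: 0.35 × 0.39 = 0.1365.
The CYP2C9 pathway (16% of clearance) drops to 0.17× activity: 0.16 × 0.17 = 0.0272.
The remaining 14% of clearance is unaffected.
New clearance relative to baseline: 0.0175 + 0.1365 + 0.0272 + 0.14 = 0.3212.
Net systemic exposure ratio = 1 / 0.3212 = 3.11.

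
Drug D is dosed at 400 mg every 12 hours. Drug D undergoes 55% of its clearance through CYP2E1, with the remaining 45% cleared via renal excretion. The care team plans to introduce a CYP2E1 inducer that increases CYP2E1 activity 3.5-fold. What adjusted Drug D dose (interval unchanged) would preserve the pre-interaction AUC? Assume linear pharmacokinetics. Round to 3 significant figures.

950 mg

CYP2E1: 0.55 × 3.5 = 1.925
Other: 0.45 (unchanged)
Relative clearance = 1.925 + 0.45 = 2.375.
Exposure is unchanged when dose changes in proportion to clearance. New dose = 400 mg × 2.375 = 950 mg.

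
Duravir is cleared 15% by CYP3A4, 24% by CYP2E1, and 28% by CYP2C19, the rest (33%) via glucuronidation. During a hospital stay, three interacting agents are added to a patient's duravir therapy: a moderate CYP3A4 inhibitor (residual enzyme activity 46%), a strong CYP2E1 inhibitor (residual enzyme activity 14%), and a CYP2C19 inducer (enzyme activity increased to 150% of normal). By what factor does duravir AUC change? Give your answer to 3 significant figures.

The CYP3A4 pathway (15% of clearance) falls to 0.46× activity: 0.15 × 0.46 = 0.069.
The CYP2E1 pathway (24% of clearance) falls to 0.14× activity: 0.24 × 0.14 = 0.0336.
The CYP2C19 pathway (28% of clearance) increases to 1.5× activity: 0.28 × 1.5 = 0.42.
Non-CYP routes (33%) are unchanged.
New clearance relative to baseline: 0.069 + 0.0336 + 0.42 + 0.33 = 0.8526.
Because AUC varies inversely with clearance, the combined effect is 1 / 0.8526 = 1.17.

1.17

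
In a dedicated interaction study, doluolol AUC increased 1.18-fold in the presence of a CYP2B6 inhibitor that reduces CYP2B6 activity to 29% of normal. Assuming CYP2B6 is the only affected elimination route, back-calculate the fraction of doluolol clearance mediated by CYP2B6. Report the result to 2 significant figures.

Write x for the fraction cleared via CYP2B6. The observed AUC change means clearance fell to 1/1.18 = 0.8475 of baseline.
Setting x·0.29 + (1 − x) = 0.8475 and solving: x = (0.8475 − 1)/(0.29 − 1) = 0.21.

0.21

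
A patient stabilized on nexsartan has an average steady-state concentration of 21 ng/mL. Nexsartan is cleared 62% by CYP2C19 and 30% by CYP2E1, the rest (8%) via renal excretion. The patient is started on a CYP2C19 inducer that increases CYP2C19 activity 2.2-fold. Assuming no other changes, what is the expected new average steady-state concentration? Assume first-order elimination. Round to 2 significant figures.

The CYP2C19 pathway (62% of clearance) rises to 2.2× activity: 0.62 × 2.2 = 1.364.
CYP2E1 (30%) and the residual 8% are unaffected.
New clearance relative to baseline: 1.364 + 0.3 + 0.08 = 1.744.
New average steady-state concentration = baseline ÷ relative clearance = 21 / 1.744 = 12 ng/mL.

12 ng/mL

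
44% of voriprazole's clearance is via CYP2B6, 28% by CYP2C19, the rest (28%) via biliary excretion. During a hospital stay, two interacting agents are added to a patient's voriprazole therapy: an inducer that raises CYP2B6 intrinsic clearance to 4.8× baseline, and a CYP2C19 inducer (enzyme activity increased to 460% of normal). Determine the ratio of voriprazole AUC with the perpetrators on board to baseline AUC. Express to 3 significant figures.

The CYP2B6 pathway (44% of clearance) increases to 4.8× activity: 0.44 × 4.8 = 2.112.
The CYP2C19 pathway (28% of clearance) increases to 4.6× activity: 0.28 × 4.6 = 1.288.
The remaining 28% of clearance is unaffected.
Relative clearance = 2.112 + 1.288 + 0.28 = 3.68.
Because AUC varies inversely with clearance, the combined effect is 1 / 3.68 = 0.272.

0.272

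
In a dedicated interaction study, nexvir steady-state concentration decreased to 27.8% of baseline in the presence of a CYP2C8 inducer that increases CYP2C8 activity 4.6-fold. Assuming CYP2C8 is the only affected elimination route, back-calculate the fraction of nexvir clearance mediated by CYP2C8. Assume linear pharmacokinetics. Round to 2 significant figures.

0.72

Let x = fm,CYP2C8. Because steady-state concentration ∝ 1/CL, relative clearance rose to 1/0.278 = 3.597.
Only the CYP2C8 route changed, so 3.597 = x·4.6 + (1 − x), giving x = 0.72.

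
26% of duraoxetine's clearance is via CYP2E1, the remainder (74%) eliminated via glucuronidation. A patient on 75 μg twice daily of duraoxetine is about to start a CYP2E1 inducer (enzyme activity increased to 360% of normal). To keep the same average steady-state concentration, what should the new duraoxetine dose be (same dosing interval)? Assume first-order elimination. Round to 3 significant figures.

The CYP2E1 pathway (26% of clearance) is boosted to 3.6× activity: 0.26 × 3.6 = 0.936.
The remaining 74% of clearance is unaffected.
Relative clearance = 0.936 + 0.74 = 1.676.
Exposure is unchanged when dose changes in proportion to clearance. New dose = 75 μg × 1.676 = 126 μg.

126 μg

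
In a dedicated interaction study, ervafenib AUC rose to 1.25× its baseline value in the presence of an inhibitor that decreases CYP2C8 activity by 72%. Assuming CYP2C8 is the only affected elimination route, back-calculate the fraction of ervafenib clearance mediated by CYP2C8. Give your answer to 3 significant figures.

CL'/CL = 1 / 1.25 = 0.8
0.28·fm + (1 − fm) = 0.8
fm = (0.8 − 1) / (0.28 − 1) = 0.278

0.278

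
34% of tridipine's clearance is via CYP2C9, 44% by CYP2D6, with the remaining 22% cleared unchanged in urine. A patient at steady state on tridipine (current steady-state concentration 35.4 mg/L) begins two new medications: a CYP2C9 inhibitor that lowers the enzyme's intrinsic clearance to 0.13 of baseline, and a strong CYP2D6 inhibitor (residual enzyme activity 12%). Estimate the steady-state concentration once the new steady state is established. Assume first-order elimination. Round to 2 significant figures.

1.1 × 10² mg/L

The CYP2C9 pathway (34% of clearance) is reduced to 0.13× activity: 0.34 × 0.13 = 0.0442.
The CYP2D6 pathway (44% of clearance) falls to 0.12× activity: 0.44 × 0.12 = 0.0528.
Non-CYP routes (22%) are unchanged.
New clearance relative to baseline: 0.0442 + 0.0528 + 0.22 = 0.317.
New steady-state concentration = 35.4 / 0.317 = 1.1 × 10² mg/L (concentration scales inversely with clearance).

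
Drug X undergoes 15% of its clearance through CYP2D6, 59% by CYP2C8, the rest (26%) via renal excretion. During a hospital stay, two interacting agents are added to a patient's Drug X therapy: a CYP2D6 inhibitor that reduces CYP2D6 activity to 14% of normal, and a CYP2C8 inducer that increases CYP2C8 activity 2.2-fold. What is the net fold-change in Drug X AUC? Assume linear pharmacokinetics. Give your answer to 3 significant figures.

0.633

The CYP2D6 pathway (15% of clearance) drops to 0.14× activity: 0.15 × 0.14 = 0.021.
The CYP2C8 pathway (59% of clearance) increases to 2.2× activity: 0.59 × 2.2 = 1.298.
Non-CYP routes (26%) are unchanged.
Relative clearance = 0.021 + 1.298 + 0.26 = 1.579.
Net AUC ratio = 1 / 1.579 = 0.633.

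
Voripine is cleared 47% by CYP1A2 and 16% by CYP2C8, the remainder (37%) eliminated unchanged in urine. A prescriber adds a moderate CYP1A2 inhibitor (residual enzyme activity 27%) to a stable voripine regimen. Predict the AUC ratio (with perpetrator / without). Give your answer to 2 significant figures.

1.5

The CYP1A2 pathway (47% of clearance) is reduced to 0.27× activity: 0.47 × 0.27 = 0.1269.
CYP2C8 (16%) and the residual 37% are unaffected.
New clearance relative to baseline: 0.1269 + 0.16 + 0.37 = 0.6569.
AUC is inversely proportional to clearance, so the fold-change is 1 / 0.6569 = 1.5.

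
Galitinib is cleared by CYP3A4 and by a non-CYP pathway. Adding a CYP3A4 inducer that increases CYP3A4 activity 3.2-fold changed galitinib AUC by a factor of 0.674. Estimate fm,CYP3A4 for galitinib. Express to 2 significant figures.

Write x for the fraction cleared via CYP3A4. The observed AUC change means clearance rose to 1/0.674 = 1.484 of baseline.
Setting x·3.2 + (1 − x) = 1.484 and solving: x = (1.484 − 1)/(3.2 − 1) = 0.22.

0.22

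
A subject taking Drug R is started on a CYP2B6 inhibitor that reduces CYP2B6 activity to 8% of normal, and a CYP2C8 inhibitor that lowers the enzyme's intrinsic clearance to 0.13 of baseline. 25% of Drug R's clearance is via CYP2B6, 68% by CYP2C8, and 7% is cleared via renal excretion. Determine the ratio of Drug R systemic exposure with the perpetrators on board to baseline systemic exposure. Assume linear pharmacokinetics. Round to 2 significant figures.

CYP2B6: 0.25 × 0.08 = 0.02
CYP2C8: 0.68 × 0.13 = 0.0884
Other: 0.07 (unchanged)
Relative clearance = 0.02 + 0.0884 + 0.07 = 0.1784.
Systemic exposure ∝ 1/CL: fold-change = 1 / 0.1784 = 5.6.

5.6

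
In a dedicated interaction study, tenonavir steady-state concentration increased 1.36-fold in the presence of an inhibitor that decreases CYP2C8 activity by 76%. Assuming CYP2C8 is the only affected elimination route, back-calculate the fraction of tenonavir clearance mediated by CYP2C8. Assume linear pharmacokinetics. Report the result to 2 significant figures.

CL'/CL = 1 / 1.36 = 0.7353
0.24·fm + (1 − fm) = 0.7353
fm = (0.7353 − 1) / (0.24 − 1) = 0.35

0.35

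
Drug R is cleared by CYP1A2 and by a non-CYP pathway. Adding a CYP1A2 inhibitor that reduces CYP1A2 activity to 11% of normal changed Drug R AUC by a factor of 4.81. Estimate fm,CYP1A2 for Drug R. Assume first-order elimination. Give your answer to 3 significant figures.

CL'/CL = 1 / 4.81 = 0.2079
0.11·fm + (1 − fm) = 0.2079
fm = (0.2079 − 1) / (0.11 − 1) = 0.890

0.890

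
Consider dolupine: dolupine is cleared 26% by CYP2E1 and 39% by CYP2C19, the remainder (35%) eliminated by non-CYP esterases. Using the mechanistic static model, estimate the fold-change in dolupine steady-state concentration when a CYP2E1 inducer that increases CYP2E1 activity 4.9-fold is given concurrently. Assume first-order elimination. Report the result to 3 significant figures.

0.497

The CYP2E1 pathway (26% of clearance) increases to 4.9× activity: 0.26 × 4.9 = 1.274.
CYP2C19 (39%) and the residual 35% are unaffected.
Relative clearance = 1.274 + 0.39 + 0.35 = 2.014.
Steady-state concentration ratio = CL_old/CL_new = 1 / 2.014 = 0.497.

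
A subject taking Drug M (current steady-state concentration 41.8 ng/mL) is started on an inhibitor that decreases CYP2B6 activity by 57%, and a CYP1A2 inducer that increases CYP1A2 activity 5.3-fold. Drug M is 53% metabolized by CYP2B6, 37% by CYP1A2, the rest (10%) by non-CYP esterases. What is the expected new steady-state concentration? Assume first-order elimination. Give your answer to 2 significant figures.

The CYP2B6 pathway (53% of clearance) drops to 0.43× activity: 0.53 × 0.43 = 0.2279.
The CYP1A2 pathway (37% of clearance) is boosted to 5.3× activity: 0.37 × 5.3 = 1.961.
The remaining 10% of clearance is unaffected.
Relative clearance = 0.2279 + 1.961 + 0.1 = 2.2889.
Steady-state concentration ∝ 1/CL: new value = 41.8 / 2.2889 = 18 ng/mL.

18 ng/mL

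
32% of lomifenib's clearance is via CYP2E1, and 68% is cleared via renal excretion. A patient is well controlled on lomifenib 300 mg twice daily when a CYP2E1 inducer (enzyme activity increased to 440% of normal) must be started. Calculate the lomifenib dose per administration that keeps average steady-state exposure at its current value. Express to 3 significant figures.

The CYP2E1 pathway (32% of clearance) rises to 4.4× activity: 0.32 × 4.4 = 1.408.
The remaining 68% of clearance is unaffected.
New clearance relative to baseline: 1.408 + 0.68 = 2.088.
Css,avg = (dose rate)/CL, so holding Css fixed requires dose ∝ CL: 300 × 2.088 = 626 mg.

626 mg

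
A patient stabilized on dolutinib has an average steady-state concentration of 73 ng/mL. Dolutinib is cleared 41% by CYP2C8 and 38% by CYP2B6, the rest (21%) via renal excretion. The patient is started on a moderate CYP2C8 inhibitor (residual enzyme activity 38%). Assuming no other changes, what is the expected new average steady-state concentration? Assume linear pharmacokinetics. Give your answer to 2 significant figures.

98 ng/mL

CYP2C8: 0.41 × 0.38 = 0.1558
CYP2B6: 0.38 (unchanged)
Other: 0.21 (unchanged)
New clearance relative to baseline: 0.1558 + 0.38 + 0.21 = 0.7458.
With dosing unchanged, average steady-state concentration scales as 1/CL: 73 / 0.7458 = 98 ng/mL.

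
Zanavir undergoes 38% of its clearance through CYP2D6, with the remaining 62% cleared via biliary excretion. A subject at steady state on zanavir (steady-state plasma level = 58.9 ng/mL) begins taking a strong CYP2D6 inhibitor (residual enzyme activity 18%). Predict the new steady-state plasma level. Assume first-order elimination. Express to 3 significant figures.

85.6 ng/mL

CYP2D6: 0.38 × 0.18 = 0.0684
Other: 0.62 (unchanged)
New clearance relative to baseline: 0.0684 + 0.62 = 0.6884.
New steady-state plasma level = baseline ÷ relative clearance = 58.9 / 0.6884 = 85.6 ng/mL.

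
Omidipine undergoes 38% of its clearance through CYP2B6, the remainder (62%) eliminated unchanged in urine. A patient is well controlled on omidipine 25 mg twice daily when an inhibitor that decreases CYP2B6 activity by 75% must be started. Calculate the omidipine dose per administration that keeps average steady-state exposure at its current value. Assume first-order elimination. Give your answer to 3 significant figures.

The CYP2B6 pathway (38% of clearance) falls to 0.25× activity: 0.38 × 0.25 = 0.095.
Non-CYP routes (62%) are unchanged.
CL_new/CL_old = 0.095 + 0.62 = 0.715.
Css,avg = (dose rate)/CL, so holding Css fixed requires dose ∝ CL: 25 × 0.715 = 17.9 mg.

17.9 mg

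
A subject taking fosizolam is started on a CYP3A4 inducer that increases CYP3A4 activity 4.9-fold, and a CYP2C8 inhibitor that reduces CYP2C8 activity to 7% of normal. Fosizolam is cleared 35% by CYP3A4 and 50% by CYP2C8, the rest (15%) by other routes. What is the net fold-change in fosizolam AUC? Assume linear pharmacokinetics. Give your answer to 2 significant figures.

0.53

The CYP3A4 pathway (35% of clearance) increases to 4.9× activity: 0.35 × 4.9 = 1.715.
The CYP2C8 pathway (50% of clearance) falls to 0.07× activity: 0.5 × 0.07 = 0.035.
The remaining 15% of clearance is unaffected.
CL_new/CL_old = 1.715 + 0.035 + 0.15 = 1.9.
Net AUC ratio = 1 / 1.9 = 0.53.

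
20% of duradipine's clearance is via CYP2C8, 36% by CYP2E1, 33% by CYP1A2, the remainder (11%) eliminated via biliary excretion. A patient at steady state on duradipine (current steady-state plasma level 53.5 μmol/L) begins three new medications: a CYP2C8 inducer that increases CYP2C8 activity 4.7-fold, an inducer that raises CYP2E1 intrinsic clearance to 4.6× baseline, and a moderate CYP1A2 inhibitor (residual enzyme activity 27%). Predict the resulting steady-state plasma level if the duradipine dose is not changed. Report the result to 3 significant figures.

19.1 μmol/L

The CYP2C8 pathway (20% of clearance) increases to 4.7× activity: 0.2 × 4.7 = 0.94.
The CYP2E1 pathway (36% of clearance) is boosted to 4.6× activity: 0.36 × 4.6 = 1.656.
The CYP1A2 pathway (33% of clearance) falls to 0.27× activity: 0.33 × 0.27 = 0.0891.
Non-CYP routes (11%) are unchanged.
CL_new/CL_old = 0.94 + 1.656 + 0.0891 + 0.11 = 2.7951.
New steady-state plasma level = 53.5 / 2.7951 = 19.1 μmol/L (concentration scales inversely with clearance).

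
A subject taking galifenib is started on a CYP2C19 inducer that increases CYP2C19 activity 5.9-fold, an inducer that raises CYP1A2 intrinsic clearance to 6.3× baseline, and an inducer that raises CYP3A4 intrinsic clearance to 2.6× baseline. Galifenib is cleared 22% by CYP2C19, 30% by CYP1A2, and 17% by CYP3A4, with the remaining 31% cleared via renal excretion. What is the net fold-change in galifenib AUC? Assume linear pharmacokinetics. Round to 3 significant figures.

0.254

CYP2C19: 0.22 × 5.9 = 1.298
CYP1A2: 0.3 × 6.3 = 1.89
CYP3A4: 0.17 × 2.6 = 0.442
Other: 0.31 (unchanged)
Relative clearance = 1.298 + 1.89 + 0.442 + 0.31 = 3.94.
AUC ∝ 1/CL: fold-change = 1 / 3.94 = 0.254.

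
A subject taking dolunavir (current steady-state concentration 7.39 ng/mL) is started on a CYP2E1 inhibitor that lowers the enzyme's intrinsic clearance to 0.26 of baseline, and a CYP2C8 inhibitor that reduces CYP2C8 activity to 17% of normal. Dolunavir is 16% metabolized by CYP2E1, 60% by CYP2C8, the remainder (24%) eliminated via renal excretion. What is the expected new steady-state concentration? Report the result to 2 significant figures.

19 ng/mL

CYP2E1: 0.16 × 0.26 = 0.0416
CYP2C8: 0.6 × 0.17 = 0.102
Other: 0.24 (unchanged)
Relative clearance = 0.0416 + 0.102 + 0.24 = 0.3836.
New steady-state concentration = 7.39 / 0.3836 = 19 ng/mL (concentration scales inversely with clearance).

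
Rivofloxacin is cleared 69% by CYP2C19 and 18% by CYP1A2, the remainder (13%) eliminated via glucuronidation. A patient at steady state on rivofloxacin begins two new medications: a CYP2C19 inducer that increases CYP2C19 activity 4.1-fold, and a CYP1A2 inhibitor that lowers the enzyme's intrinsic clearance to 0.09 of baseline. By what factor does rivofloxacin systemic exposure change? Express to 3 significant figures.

0.336

The CYP2C19 pathway (69% of clearance) increases to 4.1× activity: 0.69 × 4.1 = 2.829.
The CYP1A2 pathway (18% of clearance) is reduced to 0.09× activity: 0.18 × 0.09 = 0.0162.
Non-CYP routes (13%) are unchanged.
Relative clearance = 2.829 + 0.0162 + 0.13 = 2.9752.
Net systemic exposure ratio = 1 / 2.9752 = 0.336.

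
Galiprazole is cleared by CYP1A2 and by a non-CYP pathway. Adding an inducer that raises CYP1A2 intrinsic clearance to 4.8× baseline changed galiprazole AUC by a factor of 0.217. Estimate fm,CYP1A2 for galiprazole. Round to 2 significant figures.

Let x = fm,CYP1A2. Because AUC ∝ 1/CL, relative clearance rose to 1/0.217 = 4.608.
Only the CYP1A2 route changed, so 4.608 = x·4.8 + (1 − x), giving x = 0.95.

0.95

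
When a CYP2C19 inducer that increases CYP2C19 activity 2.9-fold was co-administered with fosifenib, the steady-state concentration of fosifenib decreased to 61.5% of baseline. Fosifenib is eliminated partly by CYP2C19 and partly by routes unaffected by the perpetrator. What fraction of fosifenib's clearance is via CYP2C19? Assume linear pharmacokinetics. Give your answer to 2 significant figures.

0.33

Let fm be the CYP2C19 fraction. New clearance relative to baseline = fm × 2.9 + (1 − fm).
Steady-state concentration ratio = 1 / (new CL fraction), so new CL fraction = 1 / 0.615 = 1.626.
fm × 2.9 + 1 − fm = 1.626  ⇒  fm × (2.9 − 1) = 0.626  ⇒  fm = 0.33.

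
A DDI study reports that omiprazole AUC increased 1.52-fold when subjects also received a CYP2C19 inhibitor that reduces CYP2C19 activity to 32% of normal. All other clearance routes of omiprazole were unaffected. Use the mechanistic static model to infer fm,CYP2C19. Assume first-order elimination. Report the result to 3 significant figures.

0.503

CL'/CL = 1 / 1.52 = 0.6579
0.32·fm + (1 − fm) = 0.6579
fm = (0.6579 − 1) / (0.32 − 1) = 0.503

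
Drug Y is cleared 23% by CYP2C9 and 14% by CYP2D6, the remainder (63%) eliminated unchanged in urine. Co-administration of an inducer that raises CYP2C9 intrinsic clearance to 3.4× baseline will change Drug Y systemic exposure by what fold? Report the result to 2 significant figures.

0.64

The CYP2C9 pathway (23% of clearance) rises to 3.4× activity: 0.23 × 3.4 = 0.782.
CYP2D6 (14%) and the residual 63% are unaffected.
New clearance relative to baseline: 0.782 + 0.14 + 0.63 = 1.552.
Systemic exposure is inversely proportional to clearance, so the fold-change is 1 / 1.552 = 0.64.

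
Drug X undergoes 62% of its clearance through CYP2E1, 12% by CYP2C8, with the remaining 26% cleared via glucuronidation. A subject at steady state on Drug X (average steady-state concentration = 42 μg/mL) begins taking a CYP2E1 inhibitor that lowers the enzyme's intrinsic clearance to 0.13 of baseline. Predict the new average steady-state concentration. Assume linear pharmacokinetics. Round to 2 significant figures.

The CYP2E1 pathway (62% of clearance) is reduced to 0.13× activity: 0.62 × 0.13 = 0.0806.
CYP2C8 (12%) and the residual 26% are unaffected.
CL_new/CL_old = 0.0806 + 0.12 + 0.26 = 0.4606.
Average steady-state concentration ∝ 1/CL, so new value = 42 / 0.4606 = 91 μg/mL.

91 μg/mL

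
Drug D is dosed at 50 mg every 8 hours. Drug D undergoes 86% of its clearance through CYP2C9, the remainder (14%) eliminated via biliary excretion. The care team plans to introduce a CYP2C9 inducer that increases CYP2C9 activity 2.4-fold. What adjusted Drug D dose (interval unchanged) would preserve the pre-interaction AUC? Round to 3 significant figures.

The CYP2C9 pathway (86% of clearance) rises to 2.4× activity: 0.86 × 2.4 = 2.064.
The remaining 14% of clearance is unaffected.
CL_new/CL_old = 2.064 + 0.14 = 2.204.
To maintain the same steady-state level, dose must scale with clearance: new dose = 50 × 2.204 = 110 mg.

110 mg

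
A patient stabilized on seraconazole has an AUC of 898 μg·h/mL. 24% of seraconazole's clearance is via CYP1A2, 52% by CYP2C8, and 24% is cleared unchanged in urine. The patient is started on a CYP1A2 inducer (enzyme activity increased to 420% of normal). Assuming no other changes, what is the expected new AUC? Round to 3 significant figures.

508 μg·h/mL

The CYP1A2 pathway (24% of clearance) is boosted to 4.2× activity: 0.24 × 4.2 = 1.008.
CYP2C8 (52%) and the residual 24% are unaffected.
Relative clearance = 1.008 + 0.52 + 0.24 = 1.768.
With dosing unchanged, AUC scales as 1/CL: 898 / 1.768 = 508 μg·h/mL.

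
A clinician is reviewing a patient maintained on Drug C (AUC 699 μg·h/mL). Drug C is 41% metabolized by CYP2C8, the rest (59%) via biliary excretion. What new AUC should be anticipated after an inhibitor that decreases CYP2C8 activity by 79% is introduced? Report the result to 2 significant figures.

1.0 × 10³ μg·h/mL

The CYP2C8 pathway (41% of clearance) is reduced to 0.21× activity: 0.41 × 0.21 = 0.0861.
The remaining 59% of clearance is unaffected.
Relative clearance = 0.0861 + 0.59 = 0.6761.
AUC ∝ 1/CL, so new value = 699 / 0.6761 = 1.0 × 10³ μg·h/mL.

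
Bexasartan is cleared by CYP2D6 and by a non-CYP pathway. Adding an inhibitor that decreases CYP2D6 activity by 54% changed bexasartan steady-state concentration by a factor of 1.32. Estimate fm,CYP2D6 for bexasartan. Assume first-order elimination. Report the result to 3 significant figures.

Write x for the fraction cleared via CYP2D6. The observed steady-state concentration change means clearance fell to 1/1.32 = 0.7576 of baseline.
Setting x·0.46 + (1 − x) = 0.7576 and solving: x = (0.7576 − 1)/(0.46 − 1) = 0.449.

0.449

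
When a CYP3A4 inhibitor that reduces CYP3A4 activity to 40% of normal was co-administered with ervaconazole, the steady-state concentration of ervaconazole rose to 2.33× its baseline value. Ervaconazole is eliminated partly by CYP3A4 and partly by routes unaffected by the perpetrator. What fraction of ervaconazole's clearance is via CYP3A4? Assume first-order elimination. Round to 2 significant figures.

Call the CYP3A4 fraction fm. After the interaction, CL_new/CL_old = fm × 0.4 + (1 − fm).
Steady-state concentration ratio = 1 / (new CL fraction), so new CL fraction = 1 / 2.33 = 0.4292.
fm × 0.4 + 1 − fm = 0.4292  ⇒  fm × (0.4 − 1) = −0.5708  ⇒  fm = 0.95.

0.95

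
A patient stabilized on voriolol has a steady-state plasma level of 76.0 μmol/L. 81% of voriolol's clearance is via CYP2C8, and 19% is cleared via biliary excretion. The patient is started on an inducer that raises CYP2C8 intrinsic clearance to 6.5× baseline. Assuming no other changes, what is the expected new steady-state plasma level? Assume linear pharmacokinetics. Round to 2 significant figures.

The CYP2C8 pathway (81% of clearance) is boosted to 6.5× activity: 0.81 × 6.5 = 5.265.
Non-CYP routes (19%) are unchanged.
Relative clearance = 5.265 + 0.19 = 5.455.
Steady-state plasma level ∝ 1/CL, so new value = 76.0 / 5.455 = 14 μmol/L.

14 μmol/L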